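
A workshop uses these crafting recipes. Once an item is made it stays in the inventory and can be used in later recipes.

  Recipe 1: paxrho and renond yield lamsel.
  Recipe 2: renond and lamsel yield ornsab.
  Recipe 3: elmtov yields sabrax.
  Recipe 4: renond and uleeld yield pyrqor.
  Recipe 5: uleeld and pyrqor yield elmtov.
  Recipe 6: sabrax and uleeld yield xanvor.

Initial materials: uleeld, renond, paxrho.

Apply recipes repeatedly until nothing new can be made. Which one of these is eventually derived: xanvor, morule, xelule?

Using Recipe 4, renond and uleeld make pyrqor.
Using Recipe 5, uleeld and pyrqor make elmtov.
elmtov → sabrax (Recipe 3).
sabrax and uleeld → xanvor (Recipe 6).
No rule produces morule, and it is not given. No rule produces xelule, and it is not given.

xanvor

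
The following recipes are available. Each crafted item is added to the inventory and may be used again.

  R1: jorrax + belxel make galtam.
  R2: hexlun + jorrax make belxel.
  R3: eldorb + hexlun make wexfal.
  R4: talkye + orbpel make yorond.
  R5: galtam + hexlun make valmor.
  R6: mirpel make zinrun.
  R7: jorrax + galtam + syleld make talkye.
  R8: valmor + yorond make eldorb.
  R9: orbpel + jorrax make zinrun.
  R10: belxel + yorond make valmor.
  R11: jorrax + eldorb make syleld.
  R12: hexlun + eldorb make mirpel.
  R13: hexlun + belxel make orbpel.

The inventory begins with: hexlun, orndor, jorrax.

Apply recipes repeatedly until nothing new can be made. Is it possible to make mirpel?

mirpel would need hexlun and eldorb (R12), but eldorb is never obtained.

No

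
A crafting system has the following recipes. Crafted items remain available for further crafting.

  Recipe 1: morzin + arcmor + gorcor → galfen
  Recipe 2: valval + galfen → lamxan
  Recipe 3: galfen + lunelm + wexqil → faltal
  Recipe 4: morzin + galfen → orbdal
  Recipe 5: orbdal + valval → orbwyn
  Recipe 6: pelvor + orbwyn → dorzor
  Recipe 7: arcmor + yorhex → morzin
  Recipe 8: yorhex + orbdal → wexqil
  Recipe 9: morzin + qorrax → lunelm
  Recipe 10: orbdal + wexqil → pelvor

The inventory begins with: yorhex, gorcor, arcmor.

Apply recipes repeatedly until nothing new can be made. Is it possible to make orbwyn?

orbwyn would need orbdal and valval (Recipe 5), but valval is never obtained.

No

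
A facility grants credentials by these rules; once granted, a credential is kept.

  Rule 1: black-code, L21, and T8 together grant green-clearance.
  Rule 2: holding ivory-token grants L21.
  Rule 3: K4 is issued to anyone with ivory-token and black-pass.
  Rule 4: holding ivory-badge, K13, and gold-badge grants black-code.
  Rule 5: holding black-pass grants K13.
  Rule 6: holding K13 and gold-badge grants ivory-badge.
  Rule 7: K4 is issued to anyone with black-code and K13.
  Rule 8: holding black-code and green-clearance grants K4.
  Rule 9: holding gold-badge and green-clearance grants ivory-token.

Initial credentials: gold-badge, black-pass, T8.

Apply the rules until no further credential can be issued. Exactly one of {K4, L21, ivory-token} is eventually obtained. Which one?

Holding black-pass grants K13 (Rule 5).
Holding K13 and gold-badge grants ivory-badge (Rule 6).
Holding ivory-badge, K13, and gold-badge grants black-code (Rule 4).
Holding black-code and K13 grants K4 (Rule 7).
ivory-token would need gold-badge and green-clearance (Rule 9), but green-clearance is never granted. L21 would need ivory-token (Rule 2), but ivory-token is never granted.

K4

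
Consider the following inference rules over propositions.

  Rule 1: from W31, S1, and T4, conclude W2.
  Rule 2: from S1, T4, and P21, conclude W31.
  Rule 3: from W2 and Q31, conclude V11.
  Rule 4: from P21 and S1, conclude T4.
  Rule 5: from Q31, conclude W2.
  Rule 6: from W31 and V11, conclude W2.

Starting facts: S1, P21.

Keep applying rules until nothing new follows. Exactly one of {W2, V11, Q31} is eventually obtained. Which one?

W2

From P21 and S1, Rule 4 gives T4.
S1, T4, and P21 hold, so W31 follows (Rule 2).
From W31, S1, and T4, Rule 1 gives W2.
No rule produces Q31, and it is not given. V11 would need W2 and Q31 (Rule 3), but Q31 is never established.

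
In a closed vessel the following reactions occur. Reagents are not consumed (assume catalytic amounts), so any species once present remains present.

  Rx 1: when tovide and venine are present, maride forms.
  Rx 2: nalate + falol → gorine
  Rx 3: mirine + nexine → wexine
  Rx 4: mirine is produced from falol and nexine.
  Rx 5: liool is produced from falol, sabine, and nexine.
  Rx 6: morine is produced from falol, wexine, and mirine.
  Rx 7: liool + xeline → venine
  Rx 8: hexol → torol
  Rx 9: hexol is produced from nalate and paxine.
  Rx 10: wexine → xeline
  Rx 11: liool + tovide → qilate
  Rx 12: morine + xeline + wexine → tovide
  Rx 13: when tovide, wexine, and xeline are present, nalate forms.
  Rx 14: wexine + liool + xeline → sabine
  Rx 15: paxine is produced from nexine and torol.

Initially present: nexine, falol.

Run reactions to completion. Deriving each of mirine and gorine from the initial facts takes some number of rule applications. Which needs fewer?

mirine: falol and nexine present → mirine forms (Rx 4). [1 rule application]
gorine: falol and nexine present → mirine forms (Rx 4). mirine and nexine present → wexine forms (Rx 3). falol, wexine, and mirine present → morine forms (Rx 6). wexine present → xeline forms (Rx 10). morine, xeline, and wexine present → tovide forms (Rx 12). tovide, wexine, and xeline present → nalate forms (Rx 13). nalate and falol present → gorine forms (Rx 2). [7 rule applications]
mirine needs fewer.

mirine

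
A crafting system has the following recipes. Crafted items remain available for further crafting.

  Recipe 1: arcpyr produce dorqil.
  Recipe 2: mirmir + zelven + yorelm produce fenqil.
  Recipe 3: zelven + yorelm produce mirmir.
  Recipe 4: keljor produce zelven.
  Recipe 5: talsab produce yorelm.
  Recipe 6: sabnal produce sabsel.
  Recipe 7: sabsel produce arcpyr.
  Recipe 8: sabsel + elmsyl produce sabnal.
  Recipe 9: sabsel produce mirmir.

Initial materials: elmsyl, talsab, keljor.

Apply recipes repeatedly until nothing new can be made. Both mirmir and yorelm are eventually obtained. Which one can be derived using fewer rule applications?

yorelm: Using Recipe 5, talsab makes yorelm. [1 rule application]
mirmir: keljor → zelven (Recipe 4). talsab → yorelm (Recipe 5). zelven + yorelm → mirmir (Recipe 3). [3 rule applications]
yorelm needs fewer.

yorelm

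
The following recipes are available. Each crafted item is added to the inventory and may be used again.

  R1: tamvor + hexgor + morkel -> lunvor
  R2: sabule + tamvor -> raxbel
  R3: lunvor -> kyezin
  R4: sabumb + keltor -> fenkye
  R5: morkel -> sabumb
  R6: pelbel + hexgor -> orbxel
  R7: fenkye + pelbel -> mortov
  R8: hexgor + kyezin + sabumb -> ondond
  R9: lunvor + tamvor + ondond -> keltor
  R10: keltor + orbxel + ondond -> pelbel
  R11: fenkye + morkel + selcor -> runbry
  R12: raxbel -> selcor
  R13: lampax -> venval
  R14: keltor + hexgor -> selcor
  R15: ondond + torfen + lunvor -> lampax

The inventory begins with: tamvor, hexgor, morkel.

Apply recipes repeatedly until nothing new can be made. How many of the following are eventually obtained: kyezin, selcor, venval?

tamvor + hexgor + morkel -> lunvor (R1).
morkel -> sabumb (R5).
Using R3, lunvor makes kyezin.
Using R8, hexgor, kyezin, and sabumb make ondond.
lunvor + tamvor + ondond -> keltor (R9).
keltor + hexgor -> selcor (R14).
kyezin: reached.
selcor: reached.
venval would need lampax (R13), but lampax is never obtained.
Reached: kyezin and selcor — 2 of the 3.

2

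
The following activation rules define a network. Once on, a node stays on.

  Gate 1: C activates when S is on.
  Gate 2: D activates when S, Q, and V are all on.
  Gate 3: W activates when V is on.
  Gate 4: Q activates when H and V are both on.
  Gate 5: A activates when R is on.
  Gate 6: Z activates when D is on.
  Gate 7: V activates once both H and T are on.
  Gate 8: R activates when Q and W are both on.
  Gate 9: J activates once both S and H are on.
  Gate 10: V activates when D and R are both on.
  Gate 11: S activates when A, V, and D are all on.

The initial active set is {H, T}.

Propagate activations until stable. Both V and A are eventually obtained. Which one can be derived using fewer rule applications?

V: Gate 7: H and T on → V on. [1 rule application]
A: H and T are on, so V activates (Gate 7). H and V are on, so Q activates (Gate 4). V is on, so W activates (Gate 3). Q and W are on, so R activates (Gate 8). Gate 5: R on → A on. [5 rule applications]
V needs fewer.

V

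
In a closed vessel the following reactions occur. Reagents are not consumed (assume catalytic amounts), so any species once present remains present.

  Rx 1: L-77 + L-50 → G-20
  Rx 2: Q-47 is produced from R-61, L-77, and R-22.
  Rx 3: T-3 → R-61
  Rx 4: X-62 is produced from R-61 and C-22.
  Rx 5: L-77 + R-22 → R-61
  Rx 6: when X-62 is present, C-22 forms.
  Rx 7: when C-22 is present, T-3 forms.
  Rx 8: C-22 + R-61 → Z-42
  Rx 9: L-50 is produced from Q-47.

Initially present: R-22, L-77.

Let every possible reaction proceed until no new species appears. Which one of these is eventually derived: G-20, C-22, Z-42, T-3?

L-77 and R-22 present → R-61 forms (Rx 5).
R-61, L-77, and R-22 present → Q-47 forms (Rx 2).
Q-47 present → L-50 forms (Rx 9).
L-77 and L-50 present → G-20 forms (Rx 1).
Z-42 would need C-22 and R-61 (Rx 8), but C-22 never forms. T-3 would need C-22 (Rx 7), but C-22 never forms. C-22 would need X-62 (Rx 6), but X-62 never forms.

G-20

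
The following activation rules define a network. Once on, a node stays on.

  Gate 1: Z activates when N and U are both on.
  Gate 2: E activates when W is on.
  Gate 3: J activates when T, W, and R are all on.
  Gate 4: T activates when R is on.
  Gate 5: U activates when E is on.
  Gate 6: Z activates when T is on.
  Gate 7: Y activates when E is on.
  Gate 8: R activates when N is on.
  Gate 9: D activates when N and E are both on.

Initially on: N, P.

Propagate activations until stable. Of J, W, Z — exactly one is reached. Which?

Gate 8: N on → R on.
R is on, so T activates (Gate 4).
Gate 6: T on → Z on.
No rule produces W, and it is not given. J would need T, W, and R (Gate 3), but W never turns on.

Z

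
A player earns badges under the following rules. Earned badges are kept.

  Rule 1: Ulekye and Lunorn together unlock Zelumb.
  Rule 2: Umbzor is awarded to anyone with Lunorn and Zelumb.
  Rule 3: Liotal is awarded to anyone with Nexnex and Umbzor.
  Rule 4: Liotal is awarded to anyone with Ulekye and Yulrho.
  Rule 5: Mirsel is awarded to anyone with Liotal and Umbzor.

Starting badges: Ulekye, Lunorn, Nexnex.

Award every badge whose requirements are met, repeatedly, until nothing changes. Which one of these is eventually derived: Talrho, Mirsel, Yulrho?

With Ulekye and Lunorn, Zelumb is earned (Rule 1).
With Lunorn and Zelumb, Umbzor is earned (Rule 2).
With Nexnex and Umbzor, Liotal is earned (Rule 3).
With Liotal and Umbzor, Mirsel is earned (Rule 5).
No rule produces Yulrho, and it is not given. No rule produces Talrho, and it is not given.

Mirsel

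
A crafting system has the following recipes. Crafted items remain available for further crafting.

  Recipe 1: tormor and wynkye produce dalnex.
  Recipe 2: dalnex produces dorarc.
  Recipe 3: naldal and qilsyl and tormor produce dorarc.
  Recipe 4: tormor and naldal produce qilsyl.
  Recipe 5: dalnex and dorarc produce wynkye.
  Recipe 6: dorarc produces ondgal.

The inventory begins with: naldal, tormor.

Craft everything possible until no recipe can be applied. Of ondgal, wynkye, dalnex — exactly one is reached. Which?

Using Recipe 4, tormor and naldal make qilsyl.
Using Recipe 3, naldal, qilsyl, and tormor make dorarc.
Using Recipe 6, dorarc makes ondgal.
wynkye would need dalnex and dorarc (Recipe 5), but dalnex is never obtained. dalnex would need tormor and wynkye (Recipe 1), but wynkye is never obtained.

ondgal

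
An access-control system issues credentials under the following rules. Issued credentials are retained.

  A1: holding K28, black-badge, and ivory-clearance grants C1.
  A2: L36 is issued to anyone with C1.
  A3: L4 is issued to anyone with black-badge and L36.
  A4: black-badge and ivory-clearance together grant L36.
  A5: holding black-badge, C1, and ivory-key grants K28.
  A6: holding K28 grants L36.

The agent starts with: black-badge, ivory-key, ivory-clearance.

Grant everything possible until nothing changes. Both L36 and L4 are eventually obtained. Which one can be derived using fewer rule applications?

L36

L36: Holding black-badge and ivory-clearance grants L36 (A4). [1 rule application]
L4: Holding black-badge and ivory-clearance grants L36 (A4). Holding black-badge and L36 grants L4 (A3). [2 rule applications]
L36 needs fewer.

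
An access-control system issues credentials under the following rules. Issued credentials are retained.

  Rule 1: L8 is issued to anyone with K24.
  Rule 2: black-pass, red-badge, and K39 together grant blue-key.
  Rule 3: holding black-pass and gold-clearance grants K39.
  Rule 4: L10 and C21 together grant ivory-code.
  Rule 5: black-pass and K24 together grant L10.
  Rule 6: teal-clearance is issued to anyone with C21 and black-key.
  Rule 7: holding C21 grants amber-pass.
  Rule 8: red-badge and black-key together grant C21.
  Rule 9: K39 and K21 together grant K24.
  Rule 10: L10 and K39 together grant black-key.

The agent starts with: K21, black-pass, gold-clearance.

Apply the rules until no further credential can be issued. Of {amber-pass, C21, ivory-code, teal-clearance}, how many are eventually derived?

amber-pass would need C21 (Rule 7), but C21 is never granted.
C21 would need red-badge and black-key (Rule 8), but red-badge is never granted.
ivory-code would need L10 and C21 (Rule 4), but C21 is never granted.
teal-clearance would need C21 and black-key (Rule 6), but C21 is never granted.
None of the 4 are reached.

0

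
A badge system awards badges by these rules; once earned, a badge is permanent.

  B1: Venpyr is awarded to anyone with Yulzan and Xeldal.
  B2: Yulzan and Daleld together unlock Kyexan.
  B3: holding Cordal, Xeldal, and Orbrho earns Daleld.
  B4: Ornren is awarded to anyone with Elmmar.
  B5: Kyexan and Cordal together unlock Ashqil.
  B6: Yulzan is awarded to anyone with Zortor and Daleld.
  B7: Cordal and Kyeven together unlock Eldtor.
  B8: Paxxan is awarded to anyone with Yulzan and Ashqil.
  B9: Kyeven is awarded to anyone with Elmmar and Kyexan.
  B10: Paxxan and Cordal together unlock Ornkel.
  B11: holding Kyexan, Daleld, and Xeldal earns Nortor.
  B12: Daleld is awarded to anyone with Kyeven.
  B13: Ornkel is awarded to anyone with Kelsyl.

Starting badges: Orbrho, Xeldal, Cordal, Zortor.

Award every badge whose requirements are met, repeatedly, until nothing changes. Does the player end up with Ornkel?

Yes

With Cordal, Xeldal, and Orbrho, Daleld is earned (B3).
With Zortor and Daleld, Yulzan is earned (B6).
With Yulzan and Daleld, Kyexan is earned (B2).
With Kyexan and Cordal, Ashqil is earned (B5).
With Yulzan and Ashqil, Paxxan is earned (B8).
With Paxxan and Cordal, Ornkel is earned (B10).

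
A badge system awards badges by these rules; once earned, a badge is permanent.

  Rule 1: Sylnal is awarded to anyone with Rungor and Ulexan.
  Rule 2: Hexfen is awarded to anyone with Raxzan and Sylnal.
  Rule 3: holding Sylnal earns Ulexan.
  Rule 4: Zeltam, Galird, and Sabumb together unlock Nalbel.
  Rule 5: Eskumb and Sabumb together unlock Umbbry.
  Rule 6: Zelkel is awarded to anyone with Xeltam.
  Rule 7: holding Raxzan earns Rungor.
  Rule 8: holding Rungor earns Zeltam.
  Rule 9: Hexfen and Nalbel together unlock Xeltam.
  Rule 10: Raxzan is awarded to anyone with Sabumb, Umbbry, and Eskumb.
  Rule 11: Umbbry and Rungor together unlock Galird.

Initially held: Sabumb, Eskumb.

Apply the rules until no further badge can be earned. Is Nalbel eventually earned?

Yes

With Eskumb and Sabumb, Umbbry is earned (Rule 5).
With Sabumb, Umbbry, and Eskumb, Raxzan is earned (Rule 10).
With Raxzan, Rungor is earned (Rule 7).
With Umbbry and Rungor, Galird is earned (Rule 11).
With Rungor, Zeltam is earned (Rule 8).
With Zeltam, Galird, and Sabumb, Nalbel is earned (Rule 4).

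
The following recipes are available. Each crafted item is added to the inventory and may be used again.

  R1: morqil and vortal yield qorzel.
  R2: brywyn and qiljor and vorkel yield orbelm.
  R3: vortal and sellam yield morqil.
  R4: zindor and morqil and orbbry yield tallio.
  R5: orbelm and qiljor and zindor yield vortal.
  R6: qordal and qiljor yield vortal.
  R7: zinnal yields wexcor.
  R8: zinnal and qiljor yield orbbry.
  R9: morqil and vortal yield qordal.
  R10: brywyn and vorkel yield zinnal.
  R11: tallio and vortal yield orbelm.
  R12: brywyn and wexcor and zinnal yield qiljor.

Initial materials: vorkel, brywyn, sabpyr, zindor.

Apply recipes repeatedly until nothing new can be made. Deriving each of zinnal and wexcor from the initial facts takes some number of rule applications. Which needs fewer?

zinnal

zinnal: brywyn and vorkel → zinnal (R10). [1 rule application]
wexcor: Using R10, brywyn and vorkel make zinnal. zinnal → wexcor (R7). [2 rule applications]
zinnal needs fewer.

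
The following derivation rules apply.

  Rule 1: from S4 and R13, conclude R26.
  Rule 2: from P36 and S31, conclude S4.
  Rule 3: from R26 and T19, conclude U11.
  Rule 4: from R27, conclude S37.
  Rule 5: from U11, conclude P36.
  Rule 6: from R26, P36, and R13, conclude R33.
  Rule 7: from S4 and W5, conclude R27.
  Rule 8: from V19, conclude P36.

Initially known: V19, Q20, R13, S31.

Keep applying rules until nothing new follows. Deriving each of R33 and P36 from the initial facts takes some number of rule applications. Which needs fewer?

P36: From V19, Rule 8 gives P36. [1 rule application]
R33: From V19, Rule 8 gives P36. P36 and S31 hold, so S4 follows (Rule 2). S4 and R13 hold, so R26 follows (Rule 1). From R26, P36, and R13, Rule 6 gives R33. [4 rule applications]
P36 needs fewer.

P36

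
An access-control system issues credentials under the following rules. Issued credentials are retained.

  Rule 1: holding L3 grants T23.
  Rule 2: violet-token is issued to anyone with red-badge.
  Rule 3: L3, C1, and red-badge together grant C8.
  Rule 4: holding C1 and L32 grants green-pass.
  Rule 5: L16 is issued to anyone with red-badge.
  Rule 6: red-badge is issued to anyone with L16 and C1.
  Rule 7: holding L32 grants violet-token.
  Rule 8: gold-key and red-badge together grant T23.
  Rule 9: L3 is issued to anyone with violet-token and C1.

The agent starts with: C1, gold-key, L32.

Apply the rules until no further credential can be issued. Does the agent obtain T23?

Yes

Holding L32 grants violet-token (Rule 7).
Holding violet-token and C1 grants L3 (Rule 9).
Holding L3 grants T23 (Rule 1).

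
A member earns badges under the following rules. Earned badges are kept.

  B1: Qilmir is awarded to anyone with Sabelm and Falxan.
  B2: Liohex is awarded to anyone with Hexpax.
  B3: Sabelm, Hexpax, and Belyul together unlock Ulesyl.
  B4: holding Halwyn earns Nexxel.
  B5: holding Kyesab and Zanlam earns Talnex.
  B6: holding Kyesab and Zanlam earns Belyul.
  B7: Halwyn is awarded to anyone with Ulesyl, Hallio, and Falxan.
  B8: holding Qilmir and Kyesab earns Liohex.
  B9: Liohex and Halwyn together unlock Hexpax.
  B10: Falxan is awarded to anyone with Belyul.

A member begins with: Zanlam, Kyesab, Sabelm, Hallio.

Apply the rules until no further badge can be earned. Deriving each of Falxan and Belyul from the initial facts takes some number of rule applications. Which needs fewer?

Belyul

Belyul: With Kyesab and Zanlam, Belyul is earned (B6). [1 rule application]
Falxan: With Kyesab and Zanlam, Belyul is earned (B6). With Belyul, Falxan is earned (B10). [2 rule applications]
Belyul needs fewer.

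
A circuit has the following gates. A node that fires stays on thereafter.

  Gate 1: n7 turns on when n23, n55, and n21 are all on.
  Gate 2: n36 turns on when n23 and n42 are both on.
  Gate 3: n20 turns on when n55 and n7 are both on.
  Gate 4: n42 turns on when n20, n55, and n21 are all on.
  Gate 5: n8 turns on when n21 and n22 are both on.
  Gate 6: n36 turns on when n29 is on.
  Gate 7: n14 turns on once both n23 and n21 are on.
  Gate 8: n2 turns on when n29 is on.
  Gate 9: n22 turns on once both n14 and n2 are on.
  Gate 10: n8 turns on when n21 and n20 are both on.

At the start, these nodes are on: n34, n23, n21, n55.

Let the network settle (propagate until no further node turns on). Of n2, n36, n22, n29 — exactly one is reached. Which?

n36

n23, n55, and n21 are on, so n7 turns on (Gate 1).
n55 and n7 are on, so n20 turns on (Gate 3).
n20, n55, and n21 are on, so n42 turns on (Gate 4).
n23 and n42 are on, so n36 turns on (Gate 2).
n22 would need n14 and n2 (Gate 9), but n2 never turns on. No rule produces n29, and it is not given. n2 would need n29 (Gate 8), but n29 never turns on.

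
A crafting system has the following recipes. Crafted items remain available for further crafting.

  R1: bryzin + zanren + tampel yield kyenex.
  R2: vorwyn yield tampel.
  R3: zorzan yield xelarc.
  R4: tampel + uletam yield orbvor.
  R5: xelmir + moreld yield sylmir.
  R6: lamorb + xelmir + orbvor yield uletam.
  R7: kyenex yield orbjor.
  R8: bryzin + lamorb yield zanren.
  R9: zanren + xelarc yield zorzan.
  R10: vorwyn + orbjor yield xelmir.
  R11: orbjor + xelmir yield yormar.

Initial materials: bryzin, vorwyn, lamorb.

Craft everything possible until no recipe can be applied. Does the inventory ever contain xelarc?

xelarc would need zorzan (R3), but zorzan is never obtained.

No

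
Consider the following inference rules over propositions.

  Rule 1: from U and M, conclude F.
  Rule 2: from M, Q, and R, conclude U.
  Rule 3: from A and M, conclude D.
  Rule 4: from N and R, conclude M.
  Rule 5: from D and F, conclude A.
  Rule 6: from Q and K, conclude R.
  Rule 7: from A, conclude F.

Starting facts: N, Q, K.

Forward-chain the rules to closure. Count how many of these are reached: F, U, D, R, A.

From Q and K, Rule 6 gives R.
From N and R, Rule 4 gives M.
M, Q, and R hold, so U follows (Rule 2).
U and M hold, so F follows (Rule 1).
F: reached.
U: reached.
D would need A and M (Rule 3), but A is never established.
R: reached.
A would need D and F (Rule 5), but D is never established.
Reached: F, U, and R — 3 of the 5.

3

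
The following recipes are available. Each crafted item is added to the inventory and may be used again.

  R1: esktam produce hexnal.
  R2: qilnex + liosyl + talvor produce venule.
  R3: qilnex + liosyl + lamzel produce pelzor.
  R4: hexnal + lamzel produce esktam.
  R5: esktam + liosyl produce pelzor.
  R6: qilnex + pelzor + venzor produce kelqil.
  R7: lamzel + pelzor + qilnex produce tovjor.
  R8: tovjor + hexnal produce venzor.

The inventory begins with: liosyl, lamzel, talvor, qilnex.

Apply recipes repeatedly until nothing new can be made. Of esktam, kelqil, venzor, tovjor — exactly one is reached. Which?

qilnex + liosyl + lamzel → pelzor (R3).
lamzel + pelzor + qilnex → tovjor (R7).
kelqil would need qilnex, pelzor, and venzor (R6), but venzor is never obtained. esktam would need hexnal and lamzel (R4), but hexnal is never obtained. venzor would need tovjor and hexnal (R8), but hexnal is never obtained.

tovjor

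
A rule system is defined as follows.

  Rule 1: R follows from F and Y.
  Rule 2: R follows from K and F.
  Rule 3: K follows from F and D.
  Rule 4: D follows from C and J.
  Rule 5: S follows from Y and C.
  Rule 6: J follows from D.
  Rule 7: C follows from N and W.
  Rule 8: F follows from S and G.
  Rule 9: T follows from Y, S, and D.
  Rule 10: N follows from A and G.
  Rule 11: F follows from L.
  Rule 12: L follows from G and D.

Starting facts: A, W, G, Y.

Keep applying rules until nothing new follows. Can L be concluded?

L would need G and D (Rule 12), but D is never established.

No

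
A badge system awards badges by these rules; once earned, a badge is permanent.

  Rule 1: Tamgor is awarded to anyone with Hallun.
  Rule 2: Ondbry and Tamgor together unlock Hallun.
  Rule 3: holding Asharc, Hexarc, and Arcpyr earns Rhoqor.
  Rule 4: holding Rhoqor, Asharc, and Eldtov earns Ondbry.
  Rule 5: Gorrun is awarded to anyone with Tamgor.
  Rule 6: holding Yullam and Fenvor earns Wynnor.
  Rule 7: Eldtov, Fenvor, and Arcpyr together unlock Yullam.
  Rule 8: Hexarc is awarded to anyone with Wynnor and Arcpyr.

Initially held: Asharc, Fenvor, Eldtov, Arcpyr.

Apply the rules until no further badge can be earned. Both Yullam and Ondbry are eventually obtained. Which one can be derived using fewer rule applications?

Yullam

Yullam: With Eldtov, Fenvor, and Arcpyr, Yullam is earned (Rule 7). [1 rule application]
Ondbry: With Eldtov, Fenvor, and Arcpyr, Yullam is earned (Rule 7). With Yullam and Fenvor, Wynnor is earned (Rule 6). With Wynnor and Arcpyr, Hexarc is earned (Rule 8). With Asharc, Hexarc, and Arcpyr, Rhoqor is earned (Rule 3). With Rhoqor, Asharc, and Eldtov, Ondbry is earned (Rule 4). [5 rule applications]
Yullam needs fewer.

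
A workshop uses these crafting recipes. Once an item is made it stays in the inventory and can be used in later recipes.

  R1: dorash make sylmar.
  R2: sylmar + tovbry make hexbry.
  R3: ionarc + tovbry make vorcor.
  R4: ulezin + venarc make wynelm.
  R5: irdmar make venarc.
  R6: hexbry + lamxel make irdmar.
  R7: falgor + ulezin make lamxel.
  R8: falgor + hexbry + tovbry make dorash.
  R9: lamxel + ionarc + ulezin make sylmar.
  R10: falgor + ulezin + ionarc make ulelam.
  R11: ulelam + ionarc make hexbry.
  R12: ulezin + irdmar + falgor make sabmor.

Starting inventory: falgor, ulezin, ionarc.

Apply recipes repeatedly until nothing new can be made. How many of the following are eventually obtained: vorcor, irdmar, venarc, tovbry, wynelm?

falgor + ulezin + ionarc → ulelam (R10).
falgor + ulezin → lamxel (R7).
ulelam + ionarc → hexbry (R11).
hexbry + lamxel → irdmar (R6).
irdmar → venarc (R5).
Using R4, ulezin and venarc make wynelm.
vorcor would need ionarc and tovbry (R3), but tovbry is never obtained.
irdmar: reached.
venarc: reached.
No rule produces tovbry, and it is not given.
wynelm: reached.
Reached: irdmar, venarc, and wynelm — 3 of the 5.

3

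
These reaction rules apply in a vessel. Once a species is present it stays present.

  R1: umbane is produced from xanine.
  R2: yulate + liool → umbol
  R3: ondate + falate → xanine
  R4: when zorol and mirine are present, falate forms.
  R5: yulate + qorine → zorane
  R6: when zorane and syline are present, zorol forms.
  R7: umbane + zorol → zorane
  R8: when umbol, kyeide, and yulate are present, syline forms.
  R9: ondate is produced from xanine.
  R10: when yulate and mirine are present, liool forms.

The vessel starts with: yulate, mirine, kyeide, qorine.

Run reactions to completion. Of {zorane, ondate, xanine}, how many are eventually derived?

1

yulate and qorine present → zorane forms (R5).
zorane: reached.
ondate would need xanine (R9), but xanine never forms.
xanine would need ondate and falate (R3), but ondate never forms.
Reached: zorane — 1 of the 3.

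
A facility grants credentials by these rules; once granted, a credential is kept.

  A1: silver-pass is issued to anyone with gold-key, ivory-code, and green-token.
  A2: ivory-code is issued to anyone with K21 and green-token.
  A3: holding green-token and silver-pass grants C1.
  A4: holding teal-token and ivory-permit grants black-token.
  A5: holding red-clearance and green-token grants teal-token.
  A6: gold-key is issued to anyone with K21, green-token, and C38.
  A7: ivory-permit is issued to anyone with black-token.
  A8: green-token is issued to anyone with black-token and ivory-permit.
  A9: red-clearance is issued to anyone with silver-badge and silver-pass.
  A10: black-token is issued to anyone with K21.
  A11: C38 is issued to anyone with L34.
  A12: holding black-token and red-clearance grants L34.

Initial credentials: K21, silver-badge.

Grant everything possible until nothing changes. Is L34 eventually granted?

No

L34 would need black-token and red-clearance (A12), but red-clearance is never granted.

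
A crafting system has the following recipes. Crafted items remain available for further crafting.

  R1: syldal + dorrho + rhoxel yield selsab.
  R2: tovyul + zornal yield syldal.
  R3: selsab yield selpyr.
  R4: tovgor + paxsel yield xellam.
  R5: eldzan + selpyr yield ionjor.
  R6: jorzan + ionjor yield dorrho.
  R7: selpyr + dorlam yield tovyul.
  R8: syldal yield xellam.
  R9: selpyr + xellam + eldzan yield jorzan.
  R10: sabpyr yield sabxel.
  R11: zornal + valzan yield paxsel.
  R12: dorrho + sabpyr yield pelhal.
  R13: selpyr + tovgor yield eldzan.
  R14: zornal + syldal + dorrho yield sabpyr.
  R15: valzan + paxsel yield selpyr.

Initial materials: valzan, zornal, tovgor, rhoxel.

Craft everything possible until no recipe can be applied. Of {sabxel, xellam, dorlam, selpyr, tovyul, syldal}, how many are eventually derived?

zornal + valzan → paxsel (R11).
Using R4, tovgor and paxsel make xellam.
valzan + paxsel → selpyr (R15).
sabxel would need sabpyr (R10), but sabpyr is never obtained.
xellam: reached.
No rule produces dorlam, and it is not given.
selpyr: reached.
tovyul would need selpyr and dorlam (R7), but dorlam is never obtained.
syldal would need tovyul and zornal (R2), but tovyul is never obtained.
Reached: xellam and selpyr — 2 of the 6.

2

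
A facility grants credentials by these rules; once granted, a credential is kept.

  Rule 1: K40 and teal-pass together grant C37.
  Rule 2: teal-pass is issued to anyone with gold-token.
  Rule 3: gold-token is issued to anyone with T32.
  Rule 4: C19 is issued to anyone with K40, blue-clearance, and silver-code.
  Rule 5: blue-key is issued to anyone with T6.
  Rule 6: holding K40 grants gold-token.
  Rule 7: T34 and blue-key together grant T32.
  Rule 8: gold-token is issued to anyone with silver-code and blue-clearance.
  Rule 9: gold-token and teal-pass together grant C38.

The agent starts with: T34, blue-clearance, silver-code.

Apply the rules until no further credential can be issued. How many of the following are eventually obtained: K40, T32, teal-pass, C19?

1

Holding silver-code and blue-clearance grants gold-token (Rule 8).
Holding gold-token grants teal-pass (Rule 2).
No rule produces K40, and it is not given.
T32 would need T34 and blue-key (Rule 7), but blue-key is never granted.
teal-pass: reached.
C19 would need K40, blue-clearance, and silver-code (Rule 4), but K40 is never granted.
Reached: teal-pass — 1 of the 4.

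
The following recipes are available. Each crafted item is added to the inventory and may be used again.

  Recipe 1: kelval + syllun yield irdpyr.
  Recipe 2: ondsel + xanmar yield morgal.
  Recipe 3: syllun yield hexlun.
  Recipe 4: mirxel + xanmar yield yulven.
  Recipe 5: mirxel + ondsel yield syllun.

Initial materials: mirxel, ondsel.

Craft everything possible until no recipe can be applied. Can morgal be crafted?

morgal would need ondsel and xanmar (Recipe 2), but xanmar is never obtained.

No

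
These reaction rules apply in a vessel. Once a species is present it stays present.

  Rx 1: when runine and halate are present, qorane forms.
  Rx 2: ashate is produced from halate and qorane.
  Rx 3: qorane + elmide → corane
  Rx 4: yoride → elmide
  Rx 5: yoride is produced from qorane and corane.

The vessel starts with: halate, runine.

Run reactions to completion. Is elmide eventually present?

No

elmide would need yoride (Rx 4), but yoride never forms.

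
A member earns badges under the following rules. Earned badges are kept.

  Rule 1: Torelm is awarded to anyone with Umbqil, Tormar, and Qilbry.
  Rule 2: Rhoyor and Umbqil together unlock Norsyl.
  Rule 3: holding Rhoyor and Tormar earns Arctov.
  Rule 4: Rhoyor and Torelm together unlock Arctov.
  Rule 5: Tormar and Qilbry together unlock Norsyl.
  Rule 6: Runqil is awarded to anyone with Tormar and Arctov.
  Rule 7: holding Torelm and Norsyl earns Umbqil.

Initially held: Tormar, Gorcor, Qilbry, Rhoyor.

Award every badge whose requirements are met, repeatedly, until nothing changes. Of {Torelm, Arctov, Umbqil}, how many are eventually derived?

With Rhoyor and Tormar, Arctov is earned (Rule 3).
Torelm would need Umbqil, Tormar, and Qilbry (Rule 1), but Umbqil is never earned.
Arctov: reached.
Umbqil would need Torelm and Norsyl (Rule 7), but Torelm is never earned.
Reached: Arctov — 1 of the 3.

1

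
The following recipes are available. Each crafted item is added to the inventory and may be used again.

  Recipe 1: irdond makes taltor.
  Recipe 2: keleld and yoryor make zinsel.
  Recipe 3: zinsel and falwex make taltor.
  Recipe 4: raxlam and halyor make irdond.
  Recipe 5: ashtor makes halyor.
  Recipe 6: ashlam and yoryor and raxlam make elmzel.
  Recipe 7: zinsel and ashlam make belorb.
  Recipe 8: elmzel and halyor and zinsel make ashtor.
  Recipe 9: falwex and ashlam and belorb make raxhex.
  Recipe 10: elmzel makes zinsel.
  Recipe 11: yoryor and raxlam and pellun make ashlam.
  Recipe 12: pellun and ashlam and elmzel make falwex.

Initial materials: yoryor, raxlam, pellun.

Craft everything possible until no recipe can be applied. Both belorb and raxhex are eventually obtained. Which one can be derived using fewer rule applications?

belorb: yoryor and raxlam and pellun → ashlam (Recipe 11). ashlam and yoryor and raxlam → elmzel (Recipe 6). elmzel → zinsel (Recipe 10). zinsel and ashlam → belorb (Recipe 7). [4 rule applications]
raxhex: yoryor and raxlam and pellun → ashlam (Recipe 11). Using Recipe 6, ashlam, yoryor, and raxlam make elmzel. elmzel → zinsel (Recipe 10). pellun and ashlam and elmzel → falwex (Recipe 12). Using Recipe 7, zinsel and ashlam make belorb. falwex and ashlam and belorb → raxhex (Recipe 9). [6 rule applications]
belorb needs fewer.

belorb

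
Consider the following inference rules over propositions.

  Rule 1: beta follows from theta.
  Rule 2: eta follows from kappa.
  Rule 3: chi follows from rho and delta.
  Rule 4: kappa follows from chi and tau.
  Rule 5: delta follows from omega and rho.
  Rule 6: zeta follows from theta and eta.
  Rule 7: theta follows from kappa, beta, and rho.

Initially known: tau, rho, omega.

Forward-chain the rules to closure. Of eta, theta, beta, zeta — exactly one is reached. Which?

eta

From omega and rho, Rule 5 gives delta.
From rho and delta, Rule 3 gives chi.
From chi and tau, Rule 4 gives kappa.
From kappa, Rule 2 gives eta.
theta would need kappa, beta, and rho (Rule 7), but beta is never established. zeta would need theta and eta (Rule 6), but theta is never established. beta would need theta (Rule 1), but theta is never established.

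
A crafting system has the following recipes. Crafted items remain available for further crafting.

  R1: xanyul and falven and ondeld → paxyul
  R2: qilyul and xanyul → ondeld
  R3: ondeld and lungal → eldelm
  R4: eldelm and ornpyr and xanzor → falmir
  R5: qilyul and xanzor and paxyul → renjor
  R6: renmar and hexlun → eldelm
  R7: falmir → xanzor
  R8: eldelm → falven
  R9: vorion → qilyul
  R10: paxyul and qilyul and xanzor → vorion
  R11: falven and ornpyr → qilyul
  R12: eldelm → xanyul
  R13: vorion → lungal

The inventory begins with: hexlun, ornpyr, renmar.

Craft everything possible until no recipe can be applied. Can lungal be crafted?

No

lungal would need vorion (R13), but vorion is never obtained.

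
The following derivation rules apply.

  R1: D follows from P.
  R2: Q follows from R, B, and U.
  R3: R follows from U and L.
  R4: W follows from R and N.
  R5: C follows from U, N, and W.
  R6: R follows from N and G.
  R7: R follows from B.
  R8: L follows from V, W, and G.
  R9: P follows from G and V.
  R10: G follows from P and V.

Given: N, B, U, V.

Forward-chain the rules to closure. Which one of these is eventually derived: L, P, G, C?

C

B holds, so R follows (R7).
From R and N, R4 gives W.
U, N, and W hold, so C follows (R5).
G would need P and V (R10), but P is never established. P would need G and V (R9), but G is never established. L would need V, W, and G (R8), but G is never established.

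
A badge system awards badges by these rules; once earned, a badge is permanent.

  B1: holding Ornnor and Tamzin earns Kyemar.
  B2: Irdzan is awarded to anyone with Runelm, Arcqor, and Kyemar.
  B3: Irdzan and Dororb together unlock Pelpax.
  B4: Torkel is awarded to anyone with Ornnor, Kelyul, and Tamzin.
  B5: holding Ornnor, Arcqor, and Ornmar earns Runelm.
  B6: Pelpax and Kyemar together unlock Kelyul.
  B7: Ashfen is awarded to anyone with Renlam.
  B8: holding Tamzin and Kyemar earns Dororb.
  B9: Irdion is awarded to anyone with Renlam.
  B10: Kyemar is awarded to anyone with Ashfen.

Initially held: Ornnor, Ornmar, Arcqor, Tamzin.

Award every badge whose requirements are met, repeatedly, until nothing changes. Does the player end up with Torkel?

Yes

With Ornnor and Tamzin, Kyemar is earned (B1).
With Ornnor, Arcqor, and Ornmar, Runelm is earned (B5).
With Tamzin and Kyemar, Dororb is earned (B8).
With Runelm, Arcqor, and Kyemar, Irdzan is earned (B2).
With Irdzan and Dororb, Pelpax is earned (B3).
With Pelpax and Kyemar, Kelyul is earned (B6).
With Ornnor, Kelyul, and Tamzin, Torkel is earned (B4).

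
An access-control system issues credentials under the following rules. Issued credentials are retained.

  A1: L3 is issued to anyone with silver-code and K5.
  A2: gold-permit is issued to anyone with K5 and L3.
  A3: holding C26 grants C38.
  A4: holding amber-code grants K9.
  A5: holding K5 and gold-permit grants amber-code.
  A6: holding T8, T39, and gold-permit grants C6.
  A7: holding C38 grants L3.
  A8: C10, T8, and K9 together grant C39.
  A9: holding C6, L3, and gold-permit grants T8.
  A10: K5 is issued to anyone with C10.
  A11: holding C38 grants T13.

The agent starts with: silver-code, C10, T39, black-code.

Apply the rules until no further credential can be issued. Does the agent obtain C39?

C39 would need C10, T8, and K9 (A8), but T8 is never granted.

No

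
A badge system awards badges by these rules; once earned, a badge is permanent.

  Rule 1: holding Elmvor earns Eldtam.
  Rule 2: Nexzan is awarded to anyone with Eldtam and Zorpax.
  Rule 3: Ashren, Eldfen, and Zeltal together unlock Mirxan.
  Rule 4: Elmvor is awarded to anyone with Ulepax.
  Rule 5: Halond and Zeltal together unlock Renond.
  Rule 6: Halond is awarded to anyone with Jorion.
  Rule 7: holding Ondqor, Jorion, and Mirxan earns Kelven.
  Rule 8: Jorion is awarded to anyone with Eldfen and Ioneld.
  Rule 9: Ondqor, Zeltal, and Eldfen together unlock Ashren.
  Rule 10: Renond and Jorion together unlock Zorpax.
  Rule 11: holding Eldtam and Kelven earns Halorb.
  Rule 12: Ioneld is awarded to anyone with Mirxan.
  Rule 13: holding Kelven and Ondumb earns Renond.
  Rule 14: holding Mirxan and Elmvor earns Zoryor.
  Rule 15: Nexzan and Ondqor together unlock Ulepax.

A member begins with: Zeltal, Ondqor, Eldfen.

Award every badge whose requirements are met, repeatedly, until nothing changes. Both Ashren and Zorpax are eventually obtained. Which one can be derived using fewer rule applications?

Ashren: With Ondqor, Zeltal, and Eldfen, Ashren is earned (Rule 9). [1 rule application]
Zorpax: With Ondqor, Zeltal, and Eldfen, Ashren is earned (Rule 9). With Ashren, Eldfen, and Zeltal, Mirxan is earned (Rule 3). With Mirxan, Ioneld is earned (Rule 12). With Eldfen and Ioneld, Jorion is earned (Rule 8). With Jorion, Halond is earned (Rule 6). With Halond and Zeltal, Renond is earned (Rule 5). With Renond and Jorion, Zorpax is earned (Rule 10). [7 rule applications]
Ashren needs fewer.

Ashren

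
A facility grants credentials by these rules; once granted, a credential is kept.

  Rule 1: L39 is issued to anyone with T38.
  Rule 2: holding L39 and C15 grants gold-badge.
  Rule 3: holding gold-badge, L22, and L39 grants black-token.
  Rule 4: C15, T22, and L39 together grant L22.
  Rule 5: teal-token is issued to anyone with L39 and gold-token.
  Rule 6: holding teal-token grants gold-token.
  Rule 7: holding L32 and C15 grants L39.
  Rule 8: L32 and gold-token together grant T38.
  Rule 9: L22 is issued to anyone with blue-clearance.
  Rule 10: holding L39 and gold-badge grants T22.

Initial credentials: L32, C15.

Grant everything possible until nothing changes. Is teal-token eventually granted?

teal-token would need L39 and gold-token (Rule 5), but gold-token is never granted.

No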